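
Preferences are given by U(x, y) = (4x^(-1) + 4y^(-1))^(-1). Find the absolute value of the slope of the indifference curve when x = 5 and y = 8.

For CES with ρ = -1, MRS = (y/x)^2.
At (5, 8): MRS = 64/25.
That is, one extra unit of x is worth 64/25 units of y at the margin.

MRS = 64/25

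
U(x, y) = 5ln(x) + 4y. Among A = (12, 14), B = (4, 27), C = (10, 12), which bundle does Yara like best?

Evaluate utility at each bundle:
U(A) = 68.425.
U(B) = 114.931.
U(C) = 59.513.
Highest utility is B, so B ≻ A ≻ C.

Bundle B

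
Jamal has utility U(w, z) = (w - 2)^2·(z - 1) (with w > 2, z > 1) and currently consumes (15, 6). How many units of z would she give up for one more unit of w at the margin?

MU_w = 2·(w−2)·(z−1), MU_z = (w−2)^2.
MRS = (2/1)·(z−1)/(w−2).
At (15, 6): MRS = 10/13.
So at (15, 6) the consumer would give up 10/13 units of z for one more unit of w.

MRS = 10/13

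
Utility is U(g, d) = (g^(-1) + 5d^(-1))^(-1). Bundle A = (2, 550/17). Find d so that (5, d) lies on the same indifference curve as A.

d = 11

U depends on (g, d) only through S = g^(-1) + 5d^(-1), so equal utility means equal S. At (2, 550/17): S = 36/55.
With g = 5: 5^(-1) = 0.2, so 5d^(-1) = 36/55 − 0.2 = 5/11, i.e. d^(-1) = 1/11.
Hence d = 1/(1/11) = 11.
Check: U(5, 11) = 1.5278.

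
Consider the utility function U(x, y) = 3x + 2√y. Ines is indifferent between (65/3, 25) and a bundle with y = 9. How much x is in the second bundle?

U(65/3, 25) = 75.
Set U(x, 9) = 75 and solve.
With y = 9: √9 = 3, so 3x = 75 − 2·3 = 69 and x = 23.
Check: U(23, 9) = 75.

x = 23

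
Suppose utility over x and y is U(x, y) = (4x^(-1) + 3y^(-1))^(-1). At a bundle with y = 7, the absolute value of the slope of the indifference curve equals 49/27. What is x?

For CES with ρ = -1, MRS = (4/3)·(y/x)^2.
Setting (4/3)·(7/x)^2 = 49/27 gives (7/x)^2 = 49/36, so 7/x = 7/6 and x = 6.

x = 6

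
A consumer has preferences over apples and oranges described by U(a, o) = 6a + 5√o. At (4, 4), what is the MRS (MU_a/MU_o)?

MU_a = 6, MU_o = 5/(2√o).
MRS = 6 ÷ (5/(2√o)).
At (4, 4): MRS = 4.8.
So at (4, 4) the consumer would give up 4.8 units of o for one more unit of a.

MRS = 4.8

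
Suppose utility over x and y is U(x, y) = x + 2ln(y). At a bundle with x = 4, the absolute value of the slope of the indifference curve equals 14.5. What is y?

MU_x = 1, MU_y = 2/y.
MRS = 1 ÷ (2/y).
MRS depends only on y: 0.5·y = 14.5 ⇒ y = 14.5/0.5 = 29.

y = 29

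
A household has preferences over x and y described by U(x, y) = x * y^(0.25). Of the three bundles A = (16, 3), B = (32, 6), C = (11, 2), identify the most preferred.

Bundle B

Evaluate utility at each bundle:
U(A) = 21.057.
U(B) = 50.083.
U(C) = 13.081.
Highest utility is B, so B ≻ A ≻ C.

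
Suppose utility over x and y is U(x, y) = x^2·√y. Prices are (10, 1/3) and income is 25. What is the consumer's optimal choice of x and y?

x* = 2, y* = 15

MU_x = 2·x·√y and MU_y = 0.5·x^2·y^(-0.5).
MRS = MU_x/MU_y = (4)·y/x.
Tangency: set MRS = p_x/p_y = 10/(1/3) = 30.
So (4)·y/x = 30, i.e. y = 7.5·x.
Substitute into the budget 10·x + (1/3)·y = 25: 12.5·x = 25, so x* = 2.
Then y* = 7.5·2 = 15.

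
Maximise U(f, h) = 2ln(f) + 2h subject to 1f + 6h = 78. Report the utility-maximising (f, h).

MU_f = 2/f, MU_h = 2.
MRS = 2/f ÷ 2.
Tangency: set MRS = p_f/p_h = 1/6.
MRS depends only on f: 1/f = 1/6 ⇒ f* = 1/(1/6) = 6.
From the budget, 6·h = 78 − 1·6 = 72, so h* = 12.

f* = 6, h* = 12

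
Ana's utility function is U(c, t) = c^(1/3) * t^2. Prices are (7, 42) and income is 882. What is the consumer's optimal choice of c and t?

MU_c = 1/3·c^(-2/3)·t^2 and MU_t = 2·c^(1/3)·t.
MRS = MU_c/MU_t = (1/6)·t/c.
Tangency: set MRS = p_c/p_t = 7/42 = 1/6.
So (1/6)·t/c = 1/6, i.e. t = c.
Substitute into the budget 7·c + 42·t = 882: 49·c = 882, so c* = 18.
Then t* = 18.

c* = 18, t* = 18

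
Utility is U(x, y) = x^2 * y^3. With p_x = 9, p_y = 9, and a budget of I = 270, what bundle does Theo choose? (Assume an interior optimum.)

x* = 12, y* = 18

MU_x = 2·x·y^3 and MU_y = 3·x^2·y^2.
MRS = MU_x/MU_y = (2/3)·y/x.
Tangency: set MRS = p_x/p_y = 9/9 = 1.
So (2/3)·y/x = 1, i.e. y = 1.5·x.
Substitute into the budget 9·x + 9·y = 270: 22.5·x = 270, so x* = 12.
Then y* = 1.5·12 = 18.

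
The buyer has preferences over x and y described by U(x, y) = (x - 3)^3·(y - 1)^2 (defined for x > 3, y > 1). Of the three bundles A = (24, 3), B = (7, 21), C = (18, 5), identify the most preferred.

Evaluate utility at each bundle:
U(A) = 37044.
U(B) = 25600.
U(C) = 54000.
Highest utility is C, so C ≻ A ≻ B.

Bundle C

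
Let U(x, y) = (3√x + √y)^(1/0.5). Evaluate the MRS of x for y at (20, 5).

MRS = 1.5

For CES with ρ = 0.5, MRS = (3/1)·√(y/x).
At (20, 5): MRS = 1.5.
That is, one extra unit of x is worth 1.5 units of y at the margin.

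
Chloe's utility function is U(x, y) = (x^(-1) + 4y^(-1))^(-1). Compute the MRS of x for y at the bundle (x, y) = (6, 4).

For CES with ρ = -1, MRS = (1/4)·(y/x)^2.
At (6, 4): MRS = 1/9.
The indifference curve has slope −1/9 at this bundle.

MRS = 1/9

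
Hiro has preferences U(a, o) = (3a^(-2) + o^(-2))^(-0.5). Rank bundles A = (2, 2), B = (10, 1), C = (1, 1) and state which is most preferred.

Bundle A

Evaluate utility at each bundle:
U(A) = 1.000.
U(B) = 0.985.
U(C) = 0.500.
Highest utility is A, so A ≻ B ≻ C.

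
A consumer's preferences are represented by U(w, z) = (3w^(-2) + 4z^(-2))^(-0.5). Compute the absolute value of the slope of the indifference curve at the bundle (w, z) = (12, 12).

MRS = 0.75

For CES with ρ = -2, MRS = (3/4)·(z/w)^3.
At (12, 12): MRS = 0.75.
That is, one extra unit of w is worth 0.75 units of z at the margin.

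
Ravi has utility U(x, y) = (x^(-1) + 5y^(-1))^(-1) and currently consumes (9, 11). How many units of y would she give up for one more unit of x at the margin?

MRS = 121/405

For CES with ρ = -1, MRS = (1/5)·(y/x)^2.
At (9, 11): MRS = 121/405.
That is, one extra unit of x is worth 121/405 units of y at the margin.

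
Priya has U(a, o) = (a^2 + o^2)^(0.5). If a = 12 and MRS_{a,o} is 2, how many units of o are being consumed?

o = 6

For CES with ρ = 2, MRS = (o/a)^(-1).
Setting (o/12)^(-1) = 2 gives o/12 = 0.5 and o = 6.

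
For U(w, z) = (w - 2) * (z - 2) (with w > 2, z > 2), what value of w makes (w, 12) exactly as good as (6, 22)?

w = 10

U(6, 22) = 80.
Set U(w, 12) = 80 and solve.
With z = 12: (12 − 2) = 10, so (w − 2) = 80/10 = 8.
So w = 2 + 8 = 10.
Check: U(10, 12) = 80.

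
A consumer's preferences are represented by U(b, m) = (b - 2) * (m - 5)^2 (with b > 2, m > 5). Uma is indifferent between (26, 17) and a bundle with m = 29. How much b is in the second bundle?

b = 8

U(26, 17) = 3456.
Set U(b, 29) = 3456 and solve.
With m = 29: (29 − 5)^2 = 576, so (b − 2) = 3456/576 = 6.
So b = 2 + 6 = 8.
Check: U(8, 29) = 3456.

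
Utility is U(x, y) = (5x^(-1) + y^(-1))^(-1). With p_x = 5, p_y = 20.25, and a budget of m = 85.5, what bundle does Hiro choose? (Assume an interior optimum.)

x* = 9, y* = 2

For CES with ρ = -1, MRS = (5/1)·(y/x)^2.
Tangency: set MRS = p_x/p_y = 5/20.25 = 20/81.
So (y/x)^2 = 4/81; taking the square root, y/x = 2/9, i.e. y = (2/9)·x.
Substitute into the budget 5·x + 20.25·y = 85.5: 9.5·x = 85.5, so x* = 9 and y* = (2/9)·9 = 2.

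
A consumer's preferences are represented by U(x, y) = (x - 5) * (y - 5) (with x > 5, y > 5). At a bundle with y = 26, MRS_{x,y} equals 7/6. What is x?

MU_x = (y−5), MU_y = (x−5).
MRS = (y−5)/(x−5).
Substitute y = 26: MRS = 21/(x − 5). Setting this equal to 7/6 gives x − 5 = 21/(7/6) = 18, so x = 23.

x = 23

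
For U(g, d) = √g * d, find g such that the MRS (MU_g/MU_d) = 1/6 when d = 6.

MU_g = 0.5·g^(-0.5)·d and MU_d = √g.
MRS = MU_g/MU_d = (0.5)·d/g.
Substitute d = 6: MRS = 3/g. Setting 3/g = 1/6 gives g = 3/(1/6) = 18.

g = 18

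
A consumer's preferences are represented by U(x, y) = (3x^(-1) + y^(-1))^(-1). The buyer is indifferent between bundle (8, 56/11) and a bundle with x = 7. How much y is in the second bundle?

U depends on (x, y) only through S = 3x^(-1) + y^(-1), so equal utility means equal S. At (8, 56/11): S = 4/7.
With x = 7: 3·7^(-1) = 3/7, so y^(-1) = 4/7 − 3/7 = 1/7.
Hence y = 1/(1/7) = 7.
Check: U(7, 7) = 1.75.

y = 7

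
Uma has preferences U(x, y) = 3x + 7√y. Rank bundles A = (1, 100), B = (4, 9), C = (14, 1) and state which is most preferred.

Evaluate utility at each bundle:
U(A) = 73.000.
U(B) = 33.000.
U(C) = 49.000.
Highest utility is A, so A ≻ C ≻ B.

Bundle A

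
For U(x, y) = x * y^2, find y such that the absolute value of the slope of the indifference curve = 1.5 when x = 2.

y = 6

MU_x = y^2 and MU_y = 2·x·y.
MRS = MU_x/MU_y = (1/2)·y/x.
Substitute x = 2: MRS = y/4. Setting y/4 = 1.5 gives y = 1.5·4 = 6.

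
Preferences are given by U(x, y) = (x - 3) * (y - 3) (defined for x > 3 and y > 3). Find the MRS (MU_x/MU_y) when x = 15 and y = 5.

MRS = 1/6

MU_x = (y−3), MU_y = (x−3).
MRS = (y−3)/(x−3).
At (15, 5): MRS = 1/6.
The indifference curve has slope −1/6 at this bundle.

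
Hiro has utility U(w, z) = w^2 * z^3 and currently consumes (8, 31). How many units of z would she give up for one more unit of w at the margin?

MRS = 31/12

MU_w = 2·w·z^3 and MU_z = 3·w^2·z^2.
MRS = MU_w/MU_z = (2/3)·z/w.
At (8, 31): MRS = 31/12.
The indifference curve has slope −31/12 at this bundle.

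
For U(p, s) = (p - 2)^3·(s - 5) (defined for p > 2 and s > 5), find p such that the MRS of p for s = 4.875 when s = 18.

MU_p = 3·(p−2)^2·(s−5), MU_s = (p−2)^3.
MRS = (3/1)·(s−5)/(p−2).
Substitute s = 18: MRS = 39/(p − 2). Setting this equal to 4.875 gives p − 2 = 39/4.875 = 8, so p = 10.

p = 10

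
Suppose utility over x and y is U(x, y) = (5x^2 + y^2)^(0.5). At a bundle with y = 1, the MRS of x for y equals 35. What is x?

For CES with ρ = 2, MRS = (5/1)·(y/x)^(-1).
Setting (5/1)·(1/x)^(-1) = 35 gives (1/x)^(-1) = 7, so 1/x = 1/7 and x = 7.

x = 7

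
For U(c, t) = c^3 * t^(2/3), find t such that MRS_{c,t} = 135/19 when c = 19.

t = 30

MU_c = 3·c^2·t^(2/3) and MU_t = 2/3·c^3·t^(-1/3).
MRS = MU_c/MU_t = (4.5)·t/c.
Substitute c = 19: MRS = t/(38/9). Setting t/(38/9) = 135/19 gives t = (135/19)·(38/9) = 30.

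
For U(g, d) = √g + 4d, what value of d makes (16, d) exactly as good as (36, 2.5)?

U(36, 2.5) = 16.
Set U(16, d) = 16 and solve.
With g = 16: √16 = 4, so 4d = 16 − 4 = 12 and d = 3.
Check: U(16, 3) = 16.

d = 3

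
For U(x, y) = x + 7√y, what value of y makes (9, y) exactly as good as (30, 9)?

y = 36

U(30, 9) = 51.
Set U(9, y) = 51 and solve.
With x = 9: 7√y = 51 − 9 = 42, so √y = 6 and y = 36.
Check: U(9, 36) = 51.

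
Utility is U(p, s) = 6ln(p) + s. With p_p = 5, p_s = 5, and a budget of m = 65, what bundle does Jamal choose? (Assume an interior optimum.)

p* = 6, s* = 7

MU_p = 6/p, MU_s = 1.
MRS = 6/p ÷ 1.
Tangency: set MRS = p_p/p_s = 5/5 = 1.
MRS depends only on p: 6/p = 1 ⇒ p* = 6/1 = 6.
From the budget, 5·s = 65 − 5·6 = 35, so s* = 7.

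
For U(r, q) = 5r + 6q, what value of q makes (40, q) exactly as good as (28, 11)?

q = 1

U(28, 11) = 206.
Set U(40, q) = 206 and solve.
5·40 + 6q = 206 ⇒ 6q = 6 ⇒ q = 1.
Check: U(40, 1) = 206.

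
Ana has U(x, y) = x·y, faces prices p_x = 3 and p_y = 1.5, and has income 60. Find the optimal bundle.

x* = 10, y* = 20

MU_x = y and MU_y = x.
MRS = MU_x/MU_y = y/x.
Tangency: set MRS = p_x/p_y = 3/1.5 = 2.
So y/x = 2, i.e. y = 2·x.
Substitute into the budget 3·x + 1.5·y = 60: 6·x = 60, so x* = 10.
Then y* = 2·10 = 20.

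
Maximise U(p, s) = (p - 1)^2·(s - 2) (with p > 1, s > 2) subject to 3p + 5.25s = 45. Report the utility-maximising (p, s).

p* = 8, s* = 4

MU_p = 2·(p−1)·(s−2), MU_s = (p−1)^2.
MRS = (2/1)·(s−2)/(p−1).
Tangency: set MRS = p_p/p_s = 3/5.25 = 4/7.
So (2/1)·(s − 2)/(p − 1) = 4/7, i.e. (s − 2) = (2/7)·(p − 1).
Rewrite the budget in excess-of-subsistence terms: 3·(p − 1) + 5.25·(s − 2) = 45 − 3·1 − 5.25·2 = 31.5.
Substituting, 4.5·(p − 1) = 31.5, so p − 1 = 7 and p* = 8.
Then s − 2 = (2/7)·7 = 2, so s* = 4.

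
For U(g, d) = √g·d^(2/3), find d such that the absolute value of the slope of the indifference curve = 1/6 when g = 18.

d = 4

MU_g = 0.5·g^(-0.5)·d^(2/3) and MU_d = 2/3·√g·d^(-1/3).
MRS = MU_g/MU_d = (0.75)·d/g.
Substitute g = 18: MRS = d/24. Setting d/24 = 1/6 gives d = (1/6)·24 = 4.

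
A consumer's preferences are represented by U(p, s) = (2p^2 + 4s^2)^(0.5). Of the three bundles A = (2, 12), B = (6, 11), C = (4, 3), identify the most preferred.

Evaluate utility at each bundle:
U(A) = 24.166.
U(B) = 23.580.
U(C) = 8.246.
Highest utility is A, so A ≻ B ≻ C.

Bundle A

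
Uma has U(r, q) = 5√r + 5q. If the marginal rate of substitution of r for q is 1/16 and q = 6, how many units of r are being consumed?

MU_r = 5/(2√r), MU_q = 5.
MRS = 5/(2√r) ÷ 5.
MRS depends only on r: 0.5/√r = 1/16 ⇒ √r = 0.5/(1/16) = 8 ⇒ r = 64.

r = 64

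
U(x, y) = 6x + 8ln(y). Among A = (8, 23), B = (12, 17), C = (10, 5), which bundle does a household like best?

Evaluate utility at each bundle:
U(A) = 73.084.
U(B) = 94.666.
U(C) = 72.876.
Highest utility is B, so B ≻ A ≻ C.

Bundle B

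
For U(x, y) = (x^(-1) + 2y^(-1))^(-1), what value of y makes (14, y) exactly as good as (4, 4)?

y = 56/19

U depends on (x, y) only through S = x^(-1) + 2y^(-1), so equal utility means equal S. At (4, 4): S = 0.75.
With x = 14: 14^(-1) = 1/14, so 2y^(-1) = 0.75 − 1/14 = 19/28, i.e. y^(-1) = 19/56.
Hence y = 1/(19/56) = 56/19.
Check: U(14, 56/19) = 1.3333.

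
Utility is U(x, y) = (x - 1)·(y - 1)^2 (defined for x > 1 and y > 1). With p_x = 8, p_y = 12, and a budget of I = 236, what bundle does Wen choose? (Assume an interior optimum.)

MU_x = (y−1)^2, MU_y = 2·(x−1)·(y−1).
MRS = (1/2)·(y−1)/(x−1).
Tangency: set MRS = p_x/p_y = 8/12 = 2/3.
So (1/2)·(y − 1)/(x − 1) = 2/3, i.e. (y − 1) = (4/3)·(x − 1).
Rewrite the budget in excess-of-subsistence terms: 8·(x − 1) + 12·(y − 1) = 236 − 8·1 − 12·1 = 216.
Substituting, 24·(x − 1) = 216, so x − 1 = 9 and x* = 10.
Then y − 1 = (4/3)·9 = 12, so y* = 13.

x* = 10, y* = 13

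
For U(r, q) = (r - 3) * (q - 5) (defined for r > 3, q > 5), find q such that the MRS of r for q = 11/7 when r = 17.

q = 27

MU_r = (q−5), MU_q = (r−3).
MRS = (q−5)/(r−3).
Substitute r = 17: MRS = (q − 5)/14. Setting this equal to 11/7 gives q − 5 = (11/7)·14 = 22, so q = 27.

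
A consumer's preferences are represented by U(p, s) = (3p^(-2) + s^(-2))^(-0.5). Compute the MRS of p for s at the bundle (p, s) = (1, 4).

For CES with ρ = -2, MRS = (3/1)·(s/p)^3.
At (1, 4): MRS = 192.
That is, one extra unit of p is worth 192 units of s at the margin.

MRS = 192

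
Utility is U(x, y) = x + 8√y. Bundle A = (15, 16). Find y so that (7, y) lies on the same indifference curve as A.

y = 25

U(15, 16) = 47.
Set U(7, y) = 47 and solve.
With x = 7: 8√y = 47 − 7 = 40, so √y = 5 and y = 25.
Check: U(7, 25) = 47.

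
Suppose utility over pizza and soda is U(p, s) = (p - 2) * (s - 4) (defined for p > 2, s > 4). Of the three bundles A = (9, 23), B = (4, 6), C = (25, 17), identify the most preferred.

Bundle C

Evaluate utility at each bundle:
U(A) = 133.
U(B) = 4.
U(C) = 299.
Highest utility is C, so C ≻ A ≻ B.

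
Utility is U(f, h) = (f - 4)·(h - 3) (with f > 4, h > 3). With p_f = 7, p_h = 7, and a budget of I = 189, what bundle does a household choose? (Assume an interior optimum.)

f* = 14, h* = 13

MU_f = (h−3), MU_h = (f−4).
MRS = (h−3)/(f−4).
Tangency: set MRS = p_f/p_h = 7/7 = 1.
So (h − 3)/(f − 4) = 1, i.e. (h − 3) = (f − 4).
Rewrite the budget in excess-of-subsistence terms: 7·(f − 4) + 7·(h − 3) = 189 − 7·4 − 7·3 = 140.
Substituting, 14·(f − 4) = 140, so f − 4 = 10 and f* = 14.
Then h − 3 = 10, so h* = 13.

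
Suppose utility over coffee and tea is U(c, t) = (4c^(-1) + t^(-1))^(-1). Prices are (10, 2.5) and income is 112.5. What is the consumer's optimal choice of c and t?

For CES with ρ = -1, MRS = (4/1)·(t/c)^2.
Tangency: set MRS = p_c/p_t = 10/2.5 = 4.
So (t/c)^2 = 1; taking the square root, t/c = 1, i.e. t = c.
Substitute into the budget 10·c + 2.5·t = 112.5: 12.5·c = 112.5, so c* = 9 and t* = 9.

c* = 9, t* = 9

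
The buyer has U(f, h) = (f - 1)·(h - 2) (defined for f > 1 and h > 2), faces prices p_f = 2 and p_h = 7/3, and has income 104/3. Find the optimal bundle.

f* = 8, h* = 8

MU_f = (h−2), MU_h = (f−1).
MRS = (h−2)/(f−1).
Tangency: set MRS = p_f/p_h = 2/(7/3) = 6/7.
So (h − 2)/(f − 1) = 6/7, i.e. (h − 2) = (6/7)·(f − 1).
Rewrite the budget in excess-of-subsistence terms: 2·(f − 1) + (7/3)·(h − 2) = 104/3 − 2·1 − (7/3)·2 = 28.
Substituting, 4·(f − 1) = 28, so f − 1 = 7 and f* = 8.
Then h − 2 = (6/7)·7 = 6, so h* = 8.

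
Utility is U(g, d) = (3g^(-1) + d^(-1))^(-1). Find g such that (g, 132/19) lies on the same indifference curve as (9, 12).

g = 11

U depends on (g, d) only through S = 3g^(-1) + d^(-1), so equal utility means equal S. At (9, 12): S = 5/12.
With d = 132/19: (132/19)^(-1) = 19/132, so 3g^(-1) = 5/12 − 19/132 = 3/11, i.e. g^(-1) = 1/11.
Hence g = 1/(1/11) = 11.
Check: U(11, 132/19) = 2.4.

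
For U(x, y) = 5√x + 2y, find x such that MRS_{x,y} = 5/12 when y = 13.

x = 9

MU_x = 5/(2√x), MU_y = 2.
MRS = 5/(2√x) ÷ 2.
MRS depends only on x: 1.25/√x = 5/12 ⇒ √x = 1.25/(5/12) = 3 ⇒ x = 9.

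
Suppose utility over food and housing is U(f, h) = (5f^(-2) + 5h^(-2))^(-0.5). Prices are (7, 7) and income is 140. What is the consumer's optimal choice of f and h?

For CES with ρ = -2, MRS = (h/f)^3.
Tangency: set MRS = p_f/p_h = 7/7 = 1.
So (h/f)^3 = 1; taking the cube root, h/f = 1, i.e. h = f.
Substitute into the budget 7·f + 7·h = 140: 14·f = 140, so f* = 10 and h* = 10.

f* = 10, h* = 10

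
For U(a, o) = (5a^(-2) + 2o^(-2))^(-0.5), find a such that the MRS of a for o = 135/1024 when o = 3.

a = 8

For CES with ρ = -2, MRS = (5/2)·(o/a)^3.
Setting (5/2)·(3/a)^3 = 135/1024 gives (3/a)^3 = 27/512, so 3/a = 0.375 and a = 8.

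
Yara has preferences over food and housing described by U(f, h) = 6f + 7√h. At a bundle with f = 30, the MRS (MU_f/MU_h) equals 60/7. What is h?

MU_f = 6, MU_h = 7/(2√h).
MRS = 6 ÷ (7/(2√h)).
MRS depends only on h: (12/7)·√h = 60/7 ⇒ √h = (60/7)/(12/7) = 5 ⇒ h = 25.

h = 25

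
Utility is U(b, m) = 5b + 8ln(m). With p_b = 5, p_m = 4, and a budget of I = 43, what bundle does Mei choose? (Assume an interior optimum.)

MU_b = 5, MU_m = 8/m.
MRS = 5 ÷ (8/m).
Tangency: set MRS = p_b/p_m = 5/4 = 1.25.
MRS depends only on m: 0.625·m = 1.25 ⇒ m* = 1.25/0.625 = 2.
From the budget, 5·b = 43 − 4·2 = 35, so b* = 7.

b* = 7, m* = 2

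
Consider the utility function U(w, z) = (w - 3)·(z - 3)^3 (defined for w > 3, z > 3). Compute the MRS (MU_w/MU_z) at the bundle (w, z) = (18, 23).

MRS = 4/9

MU_w = (z−3)^3, MU_z = 3·(w−3)·(z−3)^2.
MRS = (1/3)·(z−3)/(w−3).
At (18, 23): MRS = 4/9.
The indifference curve has slope −4/9 at this bundle.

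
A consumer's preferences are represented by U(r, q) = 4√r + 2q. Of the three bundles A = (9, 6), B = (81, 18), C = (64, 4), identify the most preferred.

Bundle B

Evaluate utility at each bundle:
U(A) = 24.000.
U(B) = 72.000.
U(C) = 40.000.
Highest utility is B, so B ≻ C ≻ A.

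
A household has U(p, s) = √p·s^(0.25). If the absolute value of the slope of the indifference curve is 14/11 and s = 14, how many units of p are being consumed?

p = 22

MU_p = 0.5·p^(-0.5)·s^(0.25) and MU_s = 0.25·√p·s^(-0.75).
MRS = MU_p/MU_s = (2)·s/p.
Substitute s = 14: MRS = 28/p. Setting 28/p = 14/11 gives p = 28/(14/11) = 22.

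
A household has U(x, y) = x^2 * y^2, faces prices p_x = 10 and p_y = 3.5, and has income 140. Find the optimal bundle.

x* = 7, y* = 20

MU_x = 2·x·y^2 and MU_y = 2·x^2·y.
MRS = MU_x/MU_y = y/x.
Tangency: set MRS = p_x/p_y = 10/3.5 = 20/7.
So y/x = 20/7, i.e. y = (20/7)·x.
Substitute into the budget 10·x + 3.5·y = 140: 20·x = 140, so x* = 7.
Then y* = (20/7)·7 = 20.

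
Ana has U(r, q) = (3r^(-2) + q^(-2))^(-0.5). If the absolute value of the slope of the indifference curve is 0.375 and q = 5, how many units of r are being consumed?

For CES with ρ = -2, MRS = (3/1)·(q/r)^3.
Setting (3/1)·(5/r)^3 = 0.375 gives (5/r)^3 = 0.125, so 5/r = 0.5 and r = 10.

r = 10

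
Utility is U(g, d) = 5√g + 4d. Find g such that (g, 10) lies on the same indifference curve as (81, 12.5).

g = 121

U(81, 12.5) = 95.
Set U(g, 10) = 95 and solve.
With d = 10: 5√g = 95 − 4·10 = 55, so √g = 11 and g = 121.
Check: U(121, 10) = 95.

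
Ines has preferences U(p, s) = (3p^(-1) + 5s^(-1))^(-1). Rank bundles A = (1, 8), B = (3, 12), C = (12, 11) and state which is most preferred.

Evaluate utility at each bundle:
U(A) = 0.276.
U(B) = 0.706.
U(C) = 1.419.
Highest utility is C, so C ≻ B ≻ A.

Bundle C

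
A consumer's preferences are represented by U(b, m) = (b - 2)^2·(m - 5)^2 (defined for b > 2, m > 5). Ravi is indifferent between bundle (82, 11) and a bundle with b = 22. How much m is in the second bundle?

m = 29

U(82, 11) = 230400.
Set U(22, m) = 230400 and solve.
With b = 22: (22 − 2)^2 = 400, so (m − 5)^2 = 230400/400 = 576.
Taking the square root (with m > 5): m − 5 = 24, so m = 29.
Check: U(22, 29) = 230400.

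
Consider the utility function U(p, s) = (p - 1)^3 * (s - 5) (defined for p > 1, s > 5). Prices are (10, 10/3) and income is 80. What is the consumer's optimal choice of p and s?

p* = 5, s* = 9

MU_p = 3·(p−1)^2·(s−5), MU_s = (p−1)^3.
MRS = (3/1)·(s−5)/(p−1).
Tangency: set MRS = p_p/p_s = 10/(10/3) = 3.
So (3/1)·(s − 5)/(p − 1) = 3, i.e. (s − 5) = (p − 1).
Rewrite the budget in excess-of-subsistence terms: 10·(p − 1) + (10/3)·(s − 5) = 80 − 10·1 − (10/3)·5 = 160/3.
Substituting, (40/3)·(p − 1) = 160/3, so p − 1 = 4 and p* = 5.
Then s − 5 = 4, so s* = 9.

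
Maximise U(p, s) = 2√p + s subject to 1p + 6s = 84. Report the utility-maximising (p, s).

p* = 36, s* = 8

MU_p = 2/(2√p), MU_s = 1.
MRS = 2/(2√p) ÷ 1.
Tangency: set MRS = p_p/p_s = 1/6.
MRS depends only on p: 1/√p = 1/6 ⇒ √p = 1/(1/6) = 6 ⇒ p* = 36.
From the budget, 6·s = 84 − 1·36 = 48, so s* = 8.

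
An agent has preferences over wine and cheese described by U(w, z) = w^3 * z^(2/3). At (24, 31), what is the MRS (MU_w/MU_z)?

MRS = 93/16

MU_w = 3·w^2·z^(2/3) and MU_z = 2/3·w^3·z^(-1/3).
MRS = MU_w/MU_z = (4.5)·z/w.
At (24, 31): MRS = 93/16.
That is, one extra unit of w is worth 93/16 units of z at the margin.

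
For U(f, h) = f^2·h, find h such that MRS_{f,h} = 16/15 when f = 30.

h = 16

MU_f = 2·f·h and MU_h = f^2.
MRS = MU_f/MU_h = (2/1)·h/f.
Substitute f = 30: MRS = h/15. Setting h/15 = 16/15 gives h = (16/15)·15 = 16.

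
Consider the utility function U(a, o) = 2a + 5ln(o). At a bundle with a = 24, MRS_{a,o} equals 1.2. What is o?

o = 3

MU_a = 2, MU_o = 5/o.
MRS = 2 ÷ (5/o).
MRS depends only on o: 0.4·o = 1.2 ⇒ o = 1.2/0.4 = 3.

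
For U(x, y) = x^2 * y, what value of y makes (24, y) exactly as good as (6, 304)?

y = 19

U(6, 304) = 10944.
Set U(24, y) = 10944 and solve.
With x = 24: 24^2 = 576, so y = 10944/576 = 19.
Check: U(24, 19) = 10944.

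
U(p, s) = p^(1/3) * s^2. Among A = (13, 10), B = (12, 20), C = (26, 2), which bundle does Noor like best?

Evaluate utility at each bundle:
U(A) = 235.133.
U(B) = 915.771.
U(C) = 11.850.
Highest utility is B, so B ≻ A ≻ C.

Bundle B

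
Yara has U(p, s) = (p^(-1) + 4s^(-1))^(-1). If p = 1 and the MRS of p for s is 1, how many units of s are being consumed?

For CES with ρ = -1, MRS = (1/4)·(s/p)^2.
Setting (1/4)·(s/1)^2 = 1 gives (s/1)^2 = 4, so s/1 = 2 and s = 2.

s = 2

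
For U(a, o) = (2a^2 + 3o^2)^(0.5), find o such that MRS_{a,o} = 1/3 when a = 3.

For CES with ρ = 2, MRS = (2/3)·(o/a)^(-1).
Setting (2/3)·(o/3)^(-1) = 1/3 gives (o/3)^(-1) = 0.5, so o/3 = 2 and o = 6.

o = 6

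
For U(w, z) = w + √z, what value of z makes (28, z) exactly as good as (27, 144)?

z = 121

U(27, 144) = 39.
Set U(28, z) = 39 and solve.
With w = 28: √z = 39 − 28 = 11, so √z = 11 and z = 121.
Check: U(28, 121) = 39.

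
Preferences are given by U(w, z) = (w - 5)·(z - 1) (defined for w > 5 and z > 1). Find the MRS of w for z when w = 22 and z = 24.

MRS = 23/17

MU_w = (z−1), MU_z = (w−5).
MRS = (z−1)/(w−5).
At (22, 24): MRS = 23/17.
The indifference curve has slope −23/17 at this bundle.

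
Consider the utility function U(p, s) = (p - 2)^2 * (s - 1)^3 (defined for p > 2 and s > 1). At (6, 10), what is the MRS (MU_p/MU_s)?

MU_p = 2·(p−2)·(s−1)^3, MU_s = 3·(p−2)^2·(s−1)^2.
MRS = (2/3)·(s−1)/(p−2).
At (6, 10): MRS = 1.5.
So at (6, 10) the consumer would give up 1.5 units of s for one more unit of p.

MRS = 1.5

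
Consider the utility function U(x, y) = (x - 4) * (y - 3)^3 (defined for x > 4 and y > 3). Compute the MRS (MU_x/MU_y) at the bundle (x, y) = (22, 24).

MU_x = (y−3)^3, MU_y = 3·(x−4)·(y−3)^2.
MRS = (1/3)·(y−3)/(x−4).
At (22, 24): MRS = 7/18.
That is, one extra unit of x is worth 7/18 units of y at the margin.

MRS = 7/18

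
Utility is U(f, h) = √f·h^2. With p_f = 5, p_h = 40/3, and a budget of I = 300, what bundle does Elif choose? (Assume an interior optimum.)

f* = 12, h* = 18

MU_f = 0.5·f^(-0.5)·h^2 and MU_h = 2·√f·h.
MRS = MU_f/MU_h = (0.25)·h/f.
Tangency: set MRS = p_f/p_h = 5/(40/3) = 0.375.
So (0.25)·h/f = 0.375, i.e. h = 1.5·f.
Substitute into the budget 5·f + (40/3)·h = 300: 25·f = 300, so f* = 12.
Then h* = 1.5·12 = 18.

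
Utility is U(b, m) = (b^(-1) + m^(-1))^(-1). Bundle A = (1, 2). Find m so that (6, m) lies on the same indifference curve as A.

m = 0.75

U depends on (b, m) only through S = b^(-1) + m^(-1), so equal utility means equal S. At (1, 2): S = 1.5.
With b = 6: 6^(-1) = 1/6, so m^(-1) = 1.5 − 1/6 = 4/3.
Hence m = 1/(4/3) = 0.75.
Check: U(6, 0.75) = 0.6667.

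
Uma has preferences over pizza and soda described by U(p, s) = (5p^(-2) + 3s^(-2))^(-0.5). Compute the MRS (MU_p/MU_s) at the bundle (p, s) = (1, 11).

For CES with ρ = -2, MRS = (5/3)·(s/p)^3.
At (1, 11): MRS = 6655/3.
The indifference curve has slope −6655/3 at this bundle.

MRS = 6655/3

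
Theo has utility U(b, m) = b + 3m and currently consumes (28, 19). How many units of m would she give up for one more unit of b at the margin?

MRS = 1/3

MU_b = 1, MU_m = 3, so MRS = 1/3 at every bundle.
At (28, 19): MRS = 1/3.
That is, one extra unit of b is worth 1/3 units of m at the margin.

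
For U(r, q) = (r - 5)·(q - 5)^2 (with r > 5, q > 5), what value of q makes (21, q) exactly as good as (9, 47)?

U(9, 47) = 7056.
Set U(21, q) = 7056 and solve.
With r = 21: (21 − 5) = 16, so (q − 5)^2 = 7056/16 = 441.
Taking the square root (with q > 5): q − 5 = 21, so q = 26.
Check: U(21, 26) = 7056.

q = 26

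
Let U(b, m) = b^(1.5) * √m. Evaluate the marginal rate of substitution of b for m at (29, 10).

MU_b = 1.5·√b·√m and MU_m = 0.5·b^(1.5)·m^(-0.5).
MRS = MU_b/MU_m = (3)·m/b.
At (29, 10): MRS = 30/29.
So at (29, 10) the consumer would give up 30/29 units of m for one more unit of b.

MRS = 30/29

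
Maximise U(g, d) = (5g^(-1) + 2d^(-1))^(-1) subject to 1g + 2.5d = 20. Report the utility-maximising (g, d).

g* = 10, d* = 4

For CES with ρ = -1, MRS = (5/2)·(d/g)^2.
Tangency: set MRS = p_g/p_d = 1/2.5 = 0.4.
So (d/g)^2 = 4/25; taking the square root, d/g = 0.4, i.e. d = 0.4·g.
Substitute into the budget 1·g + 2.5·d = 20: 2·g = 20, so g* = 10 and d* = 0.4·10 = 4.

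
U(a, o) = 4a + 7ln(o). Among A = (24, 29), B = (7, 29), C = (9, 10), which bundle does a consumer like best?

Evaluate utility at each bundle:
U(A) = 119.571.
U(B) = 51.571.
U(C) = 52.118.
Highest utility is A, so A ≻ C ≻ B.

Bundle A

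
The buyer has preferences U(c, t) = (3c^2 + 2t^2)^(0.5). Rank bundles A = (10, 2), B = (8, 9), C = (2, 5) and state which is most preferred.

Evaluate utility at each bundle:
U(A) = 17.550.
U(B) = 18.815.
U(C) = 7.874.
Highest utility is B, so B ≻ A ≻ C.

Bundle B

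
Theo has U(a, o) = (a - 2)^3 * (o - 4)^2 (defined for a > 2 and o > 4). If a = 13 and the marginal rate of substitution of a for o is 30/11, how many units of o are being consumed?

MU_a = 3·(a−2)^2·(o−4)^2, MU_o = 2·(a−2)^3·(o−4).
MRS = (3/2)·(o−4)/(a−2).
Substitute a = 13: MRS = (o − 4)/(22/3). Setting this equal to 30/11 gives o − 4 = (30/11)·(22/3) = 20, so o = 24.

o = 24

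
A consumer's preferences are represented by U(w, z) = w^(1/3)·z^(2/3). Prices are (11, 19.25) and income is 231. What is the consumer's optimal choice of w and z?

w* = 7, z* = 8

MU_w = 1/3·w^(-2/3)·z^(2/3) and MU_z = 2/3·w^(1/3)·z^(-1/3).
MRS = MU_w/MU_z = (0.5)·z/w.
Tangency: set MRS = p_w/p_z = 11/19.25 = 4/7.
So (0.5)·z/w = 4/7, i.e. z = (8/7)·w.
Substitute into the budget 11·w + 19.25·z = 231: 33·w = 231, so w* = 7.
Then z* = (8/7)·7 = 8.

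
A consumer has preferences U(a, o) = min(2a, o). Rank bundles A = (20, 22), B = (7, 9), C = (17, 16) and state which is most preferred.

Bundle A

Evaluate utility at each bundle:
U(A) = 22.
U(B) = 9.
U(C) = 16.
Highest utility is A, so A ≻ C ≻ B.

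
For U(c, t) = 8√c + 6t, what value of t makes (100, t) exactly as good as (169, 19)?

t = 23

U(169, 19) = 218.
Set U(100, t) = 218 and solve.
With c = 100: √100 = 10, so 6t = 218 − 8·10 = 138 and t = 23.
Check: U(100, 23) = 218.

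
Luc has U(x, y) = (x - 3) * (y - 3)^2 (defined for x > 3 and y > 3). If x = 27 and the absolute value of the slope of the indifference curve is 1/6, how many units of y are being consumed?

y = 11

MU_x = (y−3)^2, MU_y = 2·(x−3)·(y−3).
MRS = (1/2)·(y−3)/(x−3).
Substitute x = 27: MRS = (y − 3)/48. Setting this equal to 1/6 gives y − 3 = (1/6)·48 = 8, so y = 11.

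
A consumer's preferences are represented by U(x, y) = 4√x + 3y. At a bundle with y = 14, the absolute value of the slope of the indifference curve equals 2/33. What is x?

MU_x = 4/(2√x), MU_y = 3.
MRS = 4/(2√x) ÷ 3.
MRS depends only on x: (2/3)/√x = 2/33 ⇒ √x = (2/3)/(2/33) = 11 ⇒ x = 121.

x = 121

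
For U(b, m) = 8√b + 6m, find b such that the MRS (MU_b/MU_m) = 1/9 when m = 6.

MU_b = 8/(2√b), MU_m = 6.
MRS = 8/(2√b) ÷ 6.
MRS depends only on b: (2/3)/√b = 1/9 ⇒ √b = (2/3)/(1/9) = 6 ⇒ b = 36.

b = 36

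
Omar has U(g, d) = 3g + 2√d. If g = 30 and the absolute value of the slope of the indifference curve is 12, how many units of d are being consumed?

MU_g = 3, MU_d = 2/(2√d).
MRS = 3 ÷ (2/(2√d)).
MRS depends only on d: 3·√d = 12 ⇒ √d = 12/3 = 4 ⇒ d = 16.

d = 16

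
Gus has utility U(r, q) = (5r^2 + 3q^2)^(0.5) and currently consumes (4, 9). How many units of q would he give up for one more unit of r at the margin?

For CES with ρ = 2, MRS = (5/3)·(q/r)^(-1).
At (4, 9): MRS = 20/27.
The indifference curve has slope −20/27 at this bundle.

MRS = 20/27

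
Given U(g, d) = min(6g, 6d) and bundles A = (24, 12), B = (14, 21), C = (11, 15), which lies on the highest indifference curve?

Evaluate utility at each bundle:
U(A) = 72.
U(B) = 84.
U(C) = 66.
Highest utility is B, so B ≻ A ≻ C.

Bundle B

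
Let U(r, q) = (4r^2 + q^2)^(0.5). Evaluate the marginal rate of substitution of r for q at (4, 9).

MRS = 16/9

For CES with ρ = 2, MRS = (4/1)·(q/r)^(-1).
At (4, 9): MRS = 16/9.
So at (4, 9) the consumer would give up 16/9 units of q for one more unit of r.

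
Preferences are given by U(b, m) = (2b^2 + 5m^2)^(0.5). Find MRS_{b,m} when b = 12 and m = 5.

For CES with ρ = 2, MRS = (2/5)·(m/b)^(-1).
At (12, 5): MRS = 24/25.
The indifference curve has slope −24/25 at this bundle.

MRS = 24/25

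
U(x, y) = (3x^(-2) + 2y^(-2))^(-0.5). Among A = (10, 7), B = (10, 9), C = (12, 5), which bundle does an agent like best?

Evaluate utility at each bundle:
U(A) = 3.758.
U(B) = 4.276.
U(C) = 3.149.
Highest utility is B, so B ≻ A ≻ C.

Bundle B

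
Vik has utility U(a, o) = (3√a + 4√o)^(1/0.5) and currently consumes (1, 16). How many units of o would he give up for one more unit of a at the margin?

For CES with ρ = 0.5, MRS = (3/4)·√(o/a).
At (1, 16): MRS = 3.
That is, one extra unit of a is worth 3 units of o at the margin.

MRS = 3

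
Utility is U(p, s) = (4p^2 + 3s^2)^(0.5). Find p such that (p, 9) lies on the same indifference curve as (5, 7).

p = 1

U depends on (p, s) only through S = 4p^2 + 3s^2, so equal utility means equal S. At (5, 7): S = 247.
With s = 9: 3·9^2 = 243, so 4p^2 = 247 − 243 = 4, i.e. p^2 = 1.
Hence p = √1 = 1.
Check: U(1, 9) = 15.7162.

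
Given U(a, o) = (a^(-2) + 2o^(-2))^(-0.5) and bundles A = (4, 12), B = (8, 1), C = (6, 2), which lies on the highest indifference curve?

Evaluate utility at each bundle:
U(A) = 3.618.
U(B) = 0.704.
U(C) = 1.376.
Highest utility is A, so A ≻ C ≻ B.

Bundle A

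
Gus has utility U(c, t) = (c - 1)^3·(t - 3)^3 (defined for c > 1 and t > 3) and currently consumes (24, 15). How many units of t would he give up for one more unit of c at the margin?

MU_c = 3·(c−1)^2·(t−3)^3, MU_t = 3·(c−1)^3·(t−3)^2.
MRS = (t−3)/(c−1).
At (24, 15): MRS = 12/23.
That is, one extra unit of c is worth 12/23 units of t at the margin.

MRS = 12/23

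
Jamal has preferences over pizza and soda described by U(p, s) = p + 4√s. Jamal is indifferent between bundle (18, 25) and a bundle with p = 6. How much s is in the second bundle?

U(18, 25) = 38.
Set U(6, s) = 38 and solve.
With p = 6: 4√s = 38 − 6 = 32, so √s = 8 and s = 64.
Check: U(6, 64) = 38.

s = 64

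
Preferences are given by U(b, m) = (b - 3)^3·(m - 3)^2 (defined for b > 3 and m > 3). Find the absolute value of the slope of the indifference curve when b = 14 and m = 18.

MU_b = 3·(b−3)^2·(m−3)^2, MU_m = 2·(b−3)^3·(m−3).
MRS = (3/2)·(m−3)/(b−3).
At (14, 18): MRS = 45/22.
That is, one extra unit of b is worth 45/22 units of m at the margin.

MRS = 45/22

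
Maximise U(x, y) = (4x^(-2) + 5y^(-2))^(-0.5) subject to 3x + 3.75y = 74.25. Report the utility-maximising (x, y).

x* = 11, y* = 11

For CES with ρ = -2, MRS = (4/5)·(y/x)^3.
Tangency: set MRS = p_x/p_y = 3/3.75 = 0.8.
So (y/x)^3 = 1; taking the cube root, y/x = 1, i.e. y = x.
Substitute into the budget 3·x + 3.75·y = 74.25: 6.75·x = 74.25, so x* = 11 and y* = 11.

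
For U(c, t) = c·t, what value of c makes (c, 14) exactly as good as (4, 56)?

c = 16

U(4, 56) = 224.
Set U(c, 14) = 224 and solve.
With t = 14: c = 224/14 = 16.
Check: U(16, 14) = 224.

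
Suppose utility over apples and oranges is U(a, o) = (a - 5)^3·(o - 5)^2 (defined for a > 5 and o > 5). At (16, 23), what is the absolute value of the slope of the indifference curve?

MRS = 27/11

MU_a = 3·(a−5)^2·(o−5)^2, MU_o = 2·(a−5)^3·(o−5).
MRS = (3/2)·(o−5)/(a−5).
At (16, 23): MRS = 27/11.
So at (16, 23) the consumer would give up 27/11 units of o for one more unit of a.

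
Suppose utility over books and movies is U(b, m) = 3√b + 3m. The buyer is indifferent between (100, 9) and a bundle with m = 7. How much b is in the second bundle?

b = 144

U(100, 9) = 57.
Set U(b, 7) = 57 and solve.
With m = 7: 3√b = 57 − 3·7 = 36, so √b = 12 and b = 144.
Check: U(144, 7) = 57.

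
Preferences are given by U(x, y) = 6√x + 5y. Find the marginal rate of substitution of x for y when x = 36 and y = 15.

MRS = 0.1

MU_x = 6/(2√x), MU_y = 5.
MRS = 6/(2√x) ÷ 5.
At (36, 15): MRS = 0.1.
The indifference curve has slope −0.1 at this bundle.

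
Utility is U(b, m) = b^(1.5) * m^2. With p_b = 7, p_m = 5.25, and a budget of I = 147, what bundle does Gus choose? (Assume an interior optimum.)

MU_b = 1.5·√b·m^2 and MU_m = 2·b^(1.5)·m.
MRS = MU_b/MU_m = (0.75)·m/b.
Tangency: set MRS = p_b/p_m = 7/5.25 = 4/3.
So (0.75)·m/b = 4/3, i.e. m = (16/9)·b.
Substitute into the budget 7·b + 5.25·m = 147: (49/3)·b = 147, so b* = 9.
Then m* = (16/9)·9 = 16.

b* = 9, m* = 16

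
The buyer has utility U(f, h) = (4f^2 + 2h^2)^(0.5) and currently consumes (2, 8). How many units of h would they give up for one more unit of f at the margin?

MRS = 0.5

For CES with ρ = 2, MRS = (4/2)·(h/f)^(-1).
At (2, 8): MRS = 0.5.
That is, one extra unit of f is worth 0.5 units of h at the margin.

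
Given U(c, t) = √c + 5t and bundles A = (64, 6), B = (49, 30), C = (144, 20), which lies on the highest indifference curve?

Bundle B

Evaluate utility at each bundle:
U(A) = 38.000.
U(B) = 157.000.
U(C) = 112.000.
Highest utility is B, so B ≻ C ≻ A.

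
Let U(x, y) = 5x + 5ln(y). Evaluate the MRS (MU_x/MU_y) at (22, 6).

MRS = 6

MU_x = 5, MU_y = 5/y.
MRS = 5 ÷ (5/y).
At (22, 6): MRS = 6.
That is, one extra unit of x is worth 6 units of y at the margin.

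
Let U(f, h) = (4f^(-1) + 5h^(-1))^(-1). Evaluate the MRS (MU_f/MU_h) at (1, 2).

MRS = 3.2

For CES with ρ = -1, MRS = (4/5)·(h/f)^2.
At (1, 2): MRS = 3.2.
The indifference curve has slope −3.2 at this bundle.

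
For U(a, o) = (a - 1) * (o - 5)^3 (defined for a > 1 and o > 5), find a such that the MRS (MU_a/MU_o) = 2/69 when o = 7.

a = 24

MU_a = (o−5)^3, MU_o = 3·(a−1)·(o−5)^2.
MRS = (1/3)·(o−5)/(a−1).
Substitute o = 7: MRS = (2/3)/(a − 1). Setting this equal to 2/69 gives a − 1 = (2/3)/(2/69) = 23, so a = 24.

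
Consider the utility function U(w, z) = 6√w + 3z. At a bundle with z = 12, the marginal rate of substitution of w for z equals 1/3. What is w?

w = 9

MU_w = 6/(2√w), MU_z = 3.
MRS = 6/(2√w) ÷ 3.
MRS depends only on w: 1/√w = 1/3 ⇒ √w = 1/(1/3) = 3 ⇒ w = 9.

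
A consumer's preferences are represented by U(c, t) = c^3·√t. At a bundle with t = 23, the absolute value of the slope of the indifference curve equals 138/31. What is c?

MU_c = 3·c^2·√t and MU_t = 0.5·c^3·t^(-0.5).
MRS = MU_c/MU_t = (6)·t/c.
Substitute t = 23: MRS = 138/c. Setting 138/c = 138/31 gives c = 138/(138/31) = 31.

c = 31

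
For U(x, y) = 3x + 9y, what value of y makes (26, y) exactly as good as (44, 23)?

y = 29

U(44, 23) = 339.
Set U(26, y) = 339 and solve.
3·26 + 9y = 339 ⇒ 9y = 261 ⇒ y = 29.
Check: U(26, 29) = 339.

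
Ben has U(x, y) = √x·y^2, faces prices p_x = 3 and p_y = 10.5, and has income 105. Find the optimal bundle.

x* = 7, y* = 8

MU_x = 0.5·x^(-0.5)·y^2 and MU_y = 2·√x·y.
MRS = MU_x/MU_y = (0.25)·y/x.
Tangency: set MRS = p_x/p_y = 3/10.5 = 2/7.
So (0.25)·y/x = 2/7, i.e. y = (8/7)·x.
Substitute into the budget 3·x + 10.5·y = 105: 15·x = 105, so x* = 7.
Then y* = (8/7)·7 = 8.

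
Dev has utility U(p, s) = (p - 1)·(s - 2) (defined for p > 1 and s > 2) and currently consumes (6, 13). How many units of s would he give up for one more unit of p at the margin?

MRS = 2.2

MU_p = (s−2), MU_s = (p−1).
MRS = (s−2)/(p−1).
At (6, 13): MRS = 2.2.
So at (6, 13) the consumer would give up 2.2 units of s for one more unit of p.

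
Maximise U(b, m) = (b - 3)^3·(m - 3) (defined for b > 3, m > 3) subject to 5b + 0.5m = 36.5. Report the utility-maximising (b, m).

b* = 6, m* = 13

MU_b = 3·(b−3)^2·(m−3), MU_m = (b−3)^3.
MRS = (3/1)·(m−3)/(b−3).
Tangency: set MRS = p_b/p_m = 5/0.5 = 10.
So (3/1)·(m − 3)/(b − 3) = 10, i.e. (m − 3) = (10/3)·(b − 3).
Rewrite the budget in excess-of-subsistence terms: 5·(b − 3) + 0.5·(m − 3) = 36.5 − 5·3 − 0.5·3 = 20.
Substituting, (20/3)·(b − 3) = 20, so b − 3 = 3 and b* = 6.
Then m − 3 = (10/3)·3 = 10, so m* = 13.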